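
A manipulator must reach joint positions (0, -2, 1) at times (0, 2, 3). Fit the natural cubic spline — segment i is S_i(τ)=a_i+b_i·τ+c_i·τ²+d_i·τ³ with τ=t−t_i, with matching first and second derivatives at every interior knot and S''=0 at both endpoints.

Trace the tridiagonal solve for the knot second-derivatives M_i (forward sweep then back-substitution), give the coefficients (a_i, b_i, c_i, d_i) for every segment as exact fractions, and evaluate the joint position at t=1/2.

Δ: Δ0=-1, Δ1=3
row 1: diag=6, rhs=24; c'=1/6, d'=4
back: M1=4
M: M0=0, M1=4, M2=0
seg 0: a=0, c=M0/2=0, d=(M1−M0)/(6·2)=1/3, b=Δ0−h0·(2M0+M1)/6=-7/3
seg 1: a=-2, c=M1/2=2, d=(M2−M1)/(6·1)=-2/3, b=Δ1−h1·(2M1+M2)/6=5/3
t_q=1/2 → seg 0, τ=1/2; S=0+-7/3·τ+0·τ²+1/3·τ³=-9/8

  seg 0: a=0 b=-7/3 c=0 d=1/3
  seg 1: a=-2 b=5/3 c=2 d=-2/3
S(1/2) = -9/8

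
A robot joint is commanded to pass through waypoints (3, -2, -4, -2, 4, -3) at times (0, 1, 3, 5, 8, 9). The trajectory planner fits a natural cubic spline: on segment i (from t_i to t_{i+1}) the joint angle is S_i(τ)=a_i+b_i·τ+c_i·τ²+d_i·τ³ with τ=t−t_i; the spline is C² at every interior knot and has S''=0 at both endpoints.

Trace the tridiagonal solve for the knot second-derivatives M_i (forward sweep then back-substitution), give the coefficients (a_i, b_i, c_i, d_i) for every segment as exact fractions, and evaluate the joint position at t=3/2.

  seg 0: a=3 b=-4165/733 c=0 d=500/733
  seg 1: a=-2 b=-2665/733 c=1500/733 d=-267/733
  seg 2: a=-4 b=131/733 c=-102/733 d=403/1466
  seg 3: a=-2 b=2141/733 c=1107/733 d=-444/733
  seg 4: a=4 b=-3205/733 c=-2889/733 d=963/733
S(3/2) = -19655/5864

Δ: Δ0=-5, Δ1=-1, Δ2=1, Δ3=2, Δ4=-7
row 1: diag=6, rhs=24; c'=1/3, d'=4
row 2: denom=8−2·1/3=22/3; d'=(12−2·4)/(22/3)=6/11
row 3: denom=10−2·3/11=104/11; d'=(6−2·6/11)/(104/11)=27/52
row 4: denom=8−3·33/104=733/104; d'=(-54−3·27/52)/(733/104)=-5778/733
back: M4=-5778/733
back: M3=27/52−33/104·-5778/733=2214/733
back: M2=6/11−3/11·2214/733=-204/733
back: M1=4−1/3·-204/733=3000/733
M: M0=0, M1=3000/733, M2=-204/733, M3=2214/733, M4=-5778/733, M5=0
seg 0: a=3, c=M0/2=0, d=(M1−M0)/(6·1)=500/733, b=Δ0−h0·(2M0+M1)/6=-4165/733
seg 1: a=-2, c=M1/2=1500/733, d=(M2−M1)/(6·2)=-267/733, b=Δ1−h1·(2M1+M2)/6=-2665/733
seg 2: a=-4, c=M2/2=-102/733, d=(M3−M2)/(6·2)=403/1466, b=Δ2−h2·(2M2+M3)/6=131/733
seg 3: a=-2, c=M3/2=1107/733, d=(M4−M3)/(6·3)=-444/733, b=Δ3−h3·(2M3+M4)/6=2141/733
seg 4: a=4, c=M4/2=-2889/733, d=(M5−M4)/(6·1)=963/733, b=Δ4−h4·(2M4+M5)/6=-3205/733
t_q=3/2 → seg 1, τ=1/2; S=-2+-2665/733·τ+1500/733·τ²+-267/733·τ³=-19655/5864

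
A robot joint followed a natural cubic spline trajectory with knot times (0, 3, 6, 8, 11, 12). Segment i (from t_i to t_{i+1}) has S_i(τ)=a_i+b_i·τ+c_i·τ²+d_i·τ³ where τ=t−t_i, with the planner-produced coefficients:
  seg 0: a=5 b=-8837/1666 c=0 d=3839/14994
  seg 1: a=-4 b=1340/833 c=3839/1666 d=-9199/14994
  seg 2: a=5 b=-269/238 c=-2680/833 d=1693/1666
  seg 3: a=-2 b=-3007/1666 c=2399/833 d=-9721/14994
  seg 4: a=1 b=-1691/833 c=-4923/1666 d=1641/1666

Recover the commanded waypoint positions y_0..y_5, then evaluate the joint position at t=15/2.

y_0=5 y_1=-4 y_2=5 y_3=-2 y_4=1 y_5=-3
S(15/2) = -6725/13328

y_0 = S_0(0) = a_0 = 5
y_1 = S_1(0) = a_1 = -4
y_2 = S_2(0) = a_2 = 5
y_3 = S_3(0) = a_3 = -2
y_4 = S_4(0) = a_4 = 1
y_5 = S_4(1) = -3
t_q=15/2 is in segment 2 (τ=3/2); S_2(τ)=-6725/13328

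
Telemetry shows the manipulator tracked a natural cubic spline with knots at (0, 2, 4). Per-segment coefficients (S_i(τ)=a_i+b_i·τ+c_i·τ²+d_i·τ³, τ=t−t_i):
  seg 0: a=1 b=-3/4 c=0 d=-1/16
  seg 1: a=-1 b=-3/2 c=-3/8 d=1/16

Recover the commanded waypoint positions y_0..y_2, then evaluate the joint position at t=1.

y_0=1 y_1=-1 y_2=-5
S(1) = 3/16

y_0 = S_0(0) = a_0 = 1
y_1 = S_1(0) = a_1 = -1
y_2 = S_1(2) = -5
t_q=1 is in segment 0 (τ=1); S_0(τ)=3/16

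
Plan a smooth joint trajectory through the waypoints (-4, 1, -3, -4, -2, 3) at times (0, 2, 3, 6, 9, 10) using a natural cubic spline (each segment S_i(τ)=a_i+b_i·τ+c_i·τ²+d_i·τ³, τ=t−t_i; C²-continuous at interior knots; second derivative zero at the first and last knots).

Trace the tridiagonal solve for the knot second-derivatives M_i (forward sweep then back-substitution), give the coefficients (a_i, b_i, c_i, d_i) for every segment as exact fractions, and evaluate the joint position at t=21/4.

  seg 0: a=-4 b=35845/7314 c=0 d=-2195/3657
  seg 1: a=1 b=-16835/7314 c=-4390/1219 d=13919/7314
  seg 2: a=-3 b=-13879/3657 c=5139/2438 d=-6977/21942
  seg 3: a=-4 b=1951/7314 c=-919/1219 d=721/2438
  seg 4: a=-2 b=13634/3657 c=4651/2438 d=-4651/7314
S(21/4) = -700581/156032

Δ: Δ0=5/2, Δ1=-4, Δ2=-1/3, Δ3=2/3, Δ4=5
row 1: diag=6, rhs=-39; c'=1/6, d'=-13/2
row 2: denom=8−1·1/6=47/6; d'=(22−1·-13/2)/(47/6)=171/47
row 3: denom=12−3·18/47=510/47; d'=(6−3·171/47)/(510/47)=-77/170
row 4: denom=8−3·47/170=1219/170; d'=(26−3·-77/170)/(1219/170)=4651/1219
back: M4=4651/1219
back: M3=-77/170−47/170·4651/1219=-1838/1219
back: M2=171/47−18/47·-1838/1219=5139/1219
back: M1=-13/2−1/6·5139/1219=-8780/1219
M: M0=0, M1=-8780/1219, M2=5139/1219, M3=-1838/1219, M4=4651/1219, M5=0
seg 0: a=-4, c=M0/2=0, d=(M1−M0)/(6·2)=-2195/3657, b=Δ0−h0·(2M0+M1)/6=35845/7314
seg 1: a=1, c=M1/2=-4390/1219, d=(M2−M1)/(6·1)=13919/7314, b=Δ1−h1·(2M1+M2)/6=-16835/7314
seg 2: a=-3, c=M2/2=5139/2438, d=(M3−M2)/(6·3)=-6977/21942, b=Δ2−h2·(2M2+M3)/6=-13879/3657
seg 3: a=-4, c=M3/2=-919/1219, d=(M4−M3)/(6·3)=721/2438, b=Δ3−h3·(2M3+M4)/6=1951/7314
seg 4: a=-2, c=M4/2=4651/2438, d=(M5−M4)/(6·1)=-4651/7314, b=Δ4−h4·(2M4+M5)/6=13634/3657
t_q=21/4 → seg 2, τ=9/4; S=-3+-13879/3657·τ+5139/2438·τ²+-6977/21942·τ³=-700581/156032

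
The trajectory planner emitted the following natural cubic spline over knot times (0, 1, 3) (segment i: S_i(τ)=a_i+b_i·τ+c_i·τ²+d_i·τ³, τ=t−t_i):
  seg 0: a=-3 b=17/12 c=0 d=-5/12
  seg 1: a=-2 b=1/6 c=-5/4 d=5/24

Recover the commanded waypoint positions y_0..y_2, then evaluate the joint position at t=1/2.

y_0 = S_0(0) = a_0 = -3
y_1 = S_1(0) = a_1 = -2
y_2 = S_1(2) = -5
t_q=1/2 is in segment 0 (τ=1/2); S_0(τ)=-75/32

y_0=-3 y_1=-2 y_2=-5
S(1/2) = -75/32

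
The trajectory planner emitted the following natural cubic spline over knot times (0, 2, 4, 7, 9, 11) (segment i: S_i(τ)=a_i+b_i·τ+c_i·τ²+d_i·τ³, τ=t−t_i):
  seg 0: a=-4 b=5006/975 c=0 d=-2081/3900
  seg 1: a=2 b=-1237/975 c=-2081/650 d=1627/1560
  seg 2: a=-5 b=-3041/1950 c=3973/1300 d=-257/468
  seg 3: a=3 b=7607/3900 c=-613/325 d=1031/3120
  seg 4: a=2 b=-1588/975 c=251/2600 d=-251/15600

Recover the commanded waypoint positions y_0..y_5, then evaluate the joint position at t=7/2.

y_0 = S_0(0) = a_0 = -4
y_1 = S_1(0) = a_1 = 2
y_2 = S_2(0) = a_2 = -5
y_3 = S_3(0) = a_3 = 3
y_4 = S_4(0) = a_4 = 2
y_5 = S_4(2) = -1
t_q=7/2 is in segment 1 (τ=3/2); S_1(τ)=-74601/20800

y_0=-4 y_1=2 y_2=-5 y_3=3 y_4=2 y_5=-1
S(7/2) = -74601/20800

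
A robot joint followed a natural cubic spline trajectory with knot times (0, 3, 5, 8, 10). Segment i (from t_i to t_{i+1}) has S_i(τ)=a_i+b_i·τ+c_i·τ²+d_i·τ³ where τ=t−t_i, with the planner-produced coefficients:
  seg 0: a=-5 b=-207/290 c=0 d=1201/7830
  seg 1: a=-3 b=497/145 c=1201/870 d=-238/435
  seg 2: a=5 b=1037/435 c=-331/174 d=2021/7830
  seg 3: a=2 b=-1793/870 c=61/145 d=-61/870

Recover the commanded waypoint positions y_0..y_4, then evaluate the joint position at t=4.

y_0=-5 y_1=-3 y_2=5 y_3=2 y_4=-1
S(4) = 1097/870

y_0 = S_0(0) = a_0 = -5
y_1 = S_1(0) = a_1 = -3
y_2 = S_2(0) = a_2 = 5
y_3 = S_3(0) = a_3 = 2
y_4 = S_3(2) = -1
t_q=4 is in segment 1 (τ=1); S_1(τ)=1097/870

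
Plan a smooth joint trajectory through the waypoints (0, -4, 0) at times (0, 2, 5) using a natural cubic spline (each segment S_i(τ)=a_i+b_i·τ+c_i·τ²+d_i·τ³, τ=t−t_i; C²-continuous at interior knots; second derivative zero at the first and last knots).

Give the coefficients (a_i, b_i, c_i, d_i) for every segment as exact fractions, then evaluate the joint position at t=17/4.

Δ: Δ0=-2, Δ1=4/3
row 1: diag=10, rhs=20; c'=3/10, d'=2
back: M1=2
M: M0=0, M1=2, M2=0
seg 0: a=0, c=M0/2=0, d=(M1−M0)/(6·2)=1/6, b=Δ0−h0·(2M0+M1)/6=-8/3
seg 1: a=-4, c=M1/2=1, d=(M2−M1)/(6·3)=-1/9, b=Δ1−h1·(2M1+M2)/6=-2/3
t_q=17/4 → seg 1, τ=9/4; S=-4+-2/3·τ+1·τ²+-1/9·τ³=-109/64

  seg 0: a=0 b=-8/3 c=0 d=1/6
  seg 1: a=-4 b=-2/3 c=1 d=-1/9
S(17/4) = -109/64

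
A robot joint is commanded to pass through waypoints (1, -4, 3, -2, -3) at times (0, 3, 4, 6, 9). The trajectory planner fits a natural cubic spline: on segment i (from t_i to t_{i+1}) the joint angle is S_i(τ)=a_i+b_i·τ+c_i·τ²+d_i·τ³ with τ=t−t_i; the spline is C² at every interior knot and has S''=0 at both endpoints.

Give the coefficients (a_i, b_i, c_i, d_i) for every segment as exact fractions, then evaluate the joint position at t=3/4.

Δ: Δ0=-5/3, Δ1=7, Δ2=-5/2, Δ3=-1/3
row 1: diag=8, rhs=52; c'=1/8, d'=13/2
row 2: denom=6−1·1/8=47/8; d'=(-57−1·13/2)/(47/8)=-508/47
row 3: denom=10−2·16/47=438/47; d'=(13−2·-508/47)/(438/47)=1627/438
back: M3=1627/438
back: M2=-508/47−16/47·1627/438=-2644/219
back: M1=13/2−1/8·-2644/219=1754/219
M: M0=0, M1=1754/219, M2=-2644/219, M3=1627/438, M4=0
seg 0: a=1, c=M0/2=0, d=(M1−M0)/(6·3)=877/1971, b=Δ0−h0·(2M0+M1)/6=-414/73
seg 1: a=-4, c=M1/2=877/219, d=(M2−M1)/(6·1)=-733/219, b=Δ1−h1·(2M1+M2)/6=463/73
seg 2: a=3, c=M2/2=-1322/219, d=(M3−M2)/(6·2)=2305/1752, b=Δ2−h2·(2M2+M3)/6=944/219
seg 3: a=-2, c=M3/2=1627/876, d=(M4−M3)/(6·3)=-1627/7884, b=Δ3−h3·(2M3+M4)/6=-591/146
t_q=3/4 → seg 0, τ=3/4; S=1+-414/73·τ+0·τ²+877/1971·τ³=-14323/4672

  seg 0: a=1 b=-414/73 c=0 d=877/1971
  seg 1: a=-4 b=463/73 c=877/219 d=-733/219
  seg 2: a=3 b=944/219 c=-1322/219 d=2305/1752
  seg 3: a=-2 b=-591/146 c=1627/876 d=-1627/7884
S(3/4) = -14323/4672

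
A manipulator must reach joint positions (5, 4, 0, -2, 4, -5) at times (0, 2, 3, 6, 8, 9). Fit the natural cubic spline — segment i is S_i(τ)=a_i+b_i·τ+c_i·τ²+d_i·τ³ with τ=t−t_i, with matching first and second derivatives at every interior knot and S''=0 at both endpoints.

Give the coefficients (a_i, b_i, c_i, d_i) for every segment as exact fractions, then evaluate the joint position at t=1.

  seg 0: a=5 b=1276/1731 c=0 d=-4283/13848
  seg 1: a=4 b=-10297/3462 c=-4283/2308 d=5747/6924
  seg 2: a=0 b=-29051/6924 c=366/577 d=417/2308
  seg 3: a=-2 b=15539/3462 c=5217/2308 d=-5201/3462
  seg 4: a=4 b=-15571/3462 c=-15587/2308 d=15587/6924
S(1) = 25055/4616

Δ: Δ0=-1/2, Δ1=-4, Δ2=-2/3, Δ3=3, Δ4=-9
row 1: diag=6, rhs=-21; c'=1/6, d'=-7/2
row 2: denom=8−1·1/6=47/6; d'=(20−1·-7/2)/(47/6)=3
row 3: denom=10−3·18/47=416/47; d'=(22−3·3)/(416/47)=47/32
row 4: denom=6−2·47/208=577/104; d'=(-72−2·47/32)/(577/104)=-15587/1154
back: M4=-15587/1154
back: M3=47/32−47/208·-15587/1154=5217/1154
back: M2=3−18/47·5217/1154=732/577
back: M1=-7/2−1/6·732/577=-4283/1154
M: M0=0, M1=-4283/1154, M2=732/577, M3=5217/1154, M4=-15587/1154, M5=0
seg 0: a=5, c=M0/2=0, d=(M1−M0)/(6·2)=-4283/13848, b=Δ0−h0·(2M0+M1)/6=1276/1731
seg 1: a=4, c=M1/2=-4283/2308, d=(M2−M1)/(6·1)=5747/6924, b=Δ1−h1·(2M1+M2)/6=-10297/3462
seg 2: a=0, c=M2/2=366/577, d=(M3−M2)/(6·3)=417/2308, b=Δ2−h2·(2M2+M3)/6=-29051/6924
seg 3: a=-2, c=M3/2=5217/2308, d=(M4−M3)/(6·2)=-5201/3462, b=Δ3−h3·(2M3+M4)/6=15539/3462
seg 4: a=4, c=M4/2=-15587/2308, d=(M5−M4)/(6·1)=15587/6924, b=Δ4−h4·(2M4+M5)/6=-15571/3462
t_q=1 → seg 0, τ=1; S=5+1276/1731·τ+0·τ²+-4283/13848·τ³=25055/4616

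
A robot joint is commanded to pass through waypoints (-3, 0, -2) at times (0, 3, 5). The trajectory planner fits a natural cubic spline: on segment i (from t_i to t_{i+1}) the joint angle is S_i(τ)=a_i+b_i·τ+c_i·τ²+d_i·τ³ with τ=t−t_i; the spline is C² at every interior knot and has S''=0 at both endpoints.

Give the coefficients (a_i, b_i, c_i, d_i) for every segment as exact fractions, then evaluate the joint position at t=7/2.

Δ: Δ0=1, Δ1=-1
row 1: diag=10, rhs=-12; c'=1/5, d'=-6/5
back: M1=-6/5
M: M0=0, M1=-6/5, M2=0
seg 0: a=-3, c=M0/2=0, d=(M1−M0)/(6·3)=-1/15, b=Δ0−h0·(2M0+M1)/6=8/5
seg 1: a=0, c=M1/2=-3/5, d=(M2−M1)/(6·2)=1/10, b=Δ1−h1·(2M1+M2)/6=-1/5
t_q=7/2 → seg 1, τ=1/2; S=0+-1/5·τ+-3/5·τ²+1/10·τ³=-19/80

  seg 0: a=-3 b=8/5 c=0 d=-1/15
  seg 1: a=0 b=-1/5 c=-3/5 d=1/10
S(7/2) = -19/80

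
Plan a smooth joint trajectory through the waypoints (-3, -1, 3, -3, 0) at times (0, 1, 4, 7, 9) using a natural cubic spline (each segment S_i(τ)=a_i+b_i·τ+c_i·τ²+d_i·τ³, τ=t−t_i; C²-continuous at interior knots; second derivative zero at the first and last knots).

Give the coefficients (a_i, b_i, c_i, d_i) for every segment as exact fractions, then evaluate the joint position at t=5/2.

  seg 0: a=-3 b=3077/1596 c=0 d=115/1596
  seg 1: a=-1 b=1711/798 c=115/532 d=-2329/14364
  seg 2: a=3 b=-1495/1596 c=-496/399 d=4255/14364
  seg 3: a=-3 b=-317/798 c=757/532 d=-757/3192
S(5/2) = 9173/4256

Δ: Δ0=2, Δ1=4/3, Δ2=-2, Δ3=3/2
row 1: diag=8, rhs=-4; c'=3/8, d'=-1/2
row 2: denom=12−3·3/8=87/8; d'=(-20−3·-1/2)/(87/8)=-148/87
row 3: denom=10−3·8/29=266/29; d'=(21−3·-148/87)/(266/29)=757/266
back: M3=757/266
back: M2=-148/87−8/29·757/266=-992/399
back: M1=-1/2−3/8·-992/399=115/266
M: M0=0, M1=115/266, M2=-992/399, M3=757/266, M4=0
seg 0: a=-3, c=M0/2=0, d=(M1−M0)/(6·1)=115/1596, b=Δ0−h0·(2M0+M1)/6=3077/1596
seg 1: a=-1, c=M1/2=115/532, d=(M2−M1)/(6·3)=-2329/14364, b=Δ1−h1·(2M1+M2)/6=1711/798
seg 2: a=3, c=M2/2=-496/399, d=(M3−M2)/(6·3)=4255/14364, b=Δ2−h2·(2M2+M3)/6=-1495/1596
seg 3: a=-3, c=M3/2=757/532, d=(M4−M3)/(6·2)=-757/3192, b=Δ3−h3·(2M3+M4)/6=-317/798
t_q=5/2 → seg 1, τ=3/2; S=-1+1711/798·τ+115/532·τ²+-2329/14364·τ³=9173/4256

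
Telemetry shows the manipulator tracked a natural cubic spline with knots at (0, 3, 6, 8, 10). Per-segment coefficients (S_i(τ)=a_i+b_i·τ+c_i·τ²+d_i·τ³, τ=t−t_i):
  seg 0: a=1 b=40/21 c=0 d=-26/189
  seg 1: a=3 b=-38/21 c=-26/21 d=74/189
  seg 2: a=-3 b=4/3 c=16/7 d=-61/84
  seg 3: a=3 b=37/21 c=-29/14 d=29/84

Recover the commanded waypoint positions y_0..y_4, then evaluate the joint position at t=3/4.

y_0=1 y_1=3 y_2=-3 y_3=3 y_4=1
S(3/4) = 531/224

y_0 = S_0(0) = a_0 = 1
y_1 = S_1(0) = a_1 = 3
y_2 = S_2(0) = a_2 = -3
y_3 = S_3(0) = a_3 = 3
y_4 = S_3(2) = 1
t_q=3/4 is in segment 0 (τ=3/4); S_0(τ)=531/224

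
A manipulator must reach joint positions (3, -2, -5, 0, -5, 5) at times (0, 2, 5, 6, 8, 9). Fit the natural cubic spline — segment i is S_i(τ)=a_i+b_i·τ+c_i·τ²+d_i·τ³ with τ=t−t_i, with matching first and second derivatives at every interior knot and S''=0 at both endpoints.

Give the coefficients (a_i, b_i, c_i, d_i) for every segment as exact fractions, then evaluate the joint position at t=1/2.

Δ: Δ0=-5/2, Δ1=-1, Δ2=5, Δ3=-5/2, Δ4=10
row 1: diag=10, rhs=9; c'=3/10, d'=9/10
row 2: denom=8−3·3/10=71/10; d'=(36−3·9/10)/(71/10)=333/71
row 3: denom=6−1·10/71=416/71; d'=(-45−1·333/71)/(416/71)=-441/52
row 4: denom=6−2·71/208=553/104; d'=(75−2·-441/52)/(553/104)=9564/553
back: M4=9564/553
back: M3=-441/52−71/208·9564/553=-15909/1106
back: M2=333/71−10/71·-15909/1106=3714/553
back: M1=9/10−3/10·3714/553=-1233/1106
M: M0=0, M1=-1233/1106, M2=3714/553, M3=-15909/1106, M4=9564/553, M5=0
seg 0: a=3, c=M0/2=0, d=(M1−M0)/(6·2)=-411/4424, b=Δ0−h0·(2M0+M1)/6=-1177/553
seg 1: a=-2, c=M1/2=-1233/2212, d=(M2−M1)/(6·3)=2887/6636, b=Δ1−h1·(2M1+M2)/6=-3587/1106
seg 2: a=-5, c=M2/2=1857/553, d=(M3−M2)/(6·1)=-7779/2212, b=Δ2−h2·(2M2+M3)/6=11411/2212
seg 3: a=0, c=M3/2=-15909/2212, d=(M4−M3)/(6·2)=11679/4424, b=Δ3−h3·(2M3+M4)/6=1465/1106
seg 4: a=-5, c=M4/2=4782/553, d=(M5−M4)/(6·1)=-1594/553, b=Δ4−h4·(2M4+M5)/6=2342/553
t_q=1/2 → seg 0, τ=1/2; S=3+-1177/553·τ+0·τ²+-411/4424·τ³=68101/35392

  seg 0: a=3 b=-1177/553 c=0 d=-411/4424
  seg 1: a=-2 b=-3587/1106 c=-1233/2212 d=2887/6636
  seg 2: a=-5 b=11411/2212 c=1857/553 d=-7779/2212
  seg 3: a=0 b=1465/1106 c=-15909/2212 d=11679/4424
  seg 4: a=-5 b=2342/553 c=4782/553 d=-1594/553
S(1/2) = 68101/35392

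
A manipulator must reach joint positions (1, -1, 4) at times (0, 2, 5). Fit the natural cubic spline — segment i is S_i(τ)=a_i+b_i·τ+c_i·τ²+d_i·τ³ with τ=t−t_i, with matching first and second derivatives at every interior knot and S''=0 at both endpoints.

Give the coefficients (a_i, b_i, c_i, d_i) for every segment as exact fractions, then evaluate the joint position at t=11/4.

  seg 0: a=1 b=-23/15 c=0 d=2/15
  seg 1: a=-1 b=1/15 c=4/5 d=-4/45
S(11/4) = -43/80

Δ: Δ0=-1, Δ1=5/3
row 1: diag=10, rhs=16; c'=3/10, d'=8/5
back: M1=8/5
M: M0=0, M1=8/5, M2=0
seg 0: a=1, c=M0/2=0, d=(M1−M0)/(6·2)=2/15, b=Δ0−h0·(2M0+M1)/6=-23/15
seg 1: a=-1, c=M1/2=4/5, d=(M2−M1)/(6·3)=-4/45, b=Δ1−h1·(2M1+M2)/6=1/15
t_q=11/4 → seg 1, τ=3/4; S=-1+1/15·τ+4/5·τ²+-4/45·τ³=-43/80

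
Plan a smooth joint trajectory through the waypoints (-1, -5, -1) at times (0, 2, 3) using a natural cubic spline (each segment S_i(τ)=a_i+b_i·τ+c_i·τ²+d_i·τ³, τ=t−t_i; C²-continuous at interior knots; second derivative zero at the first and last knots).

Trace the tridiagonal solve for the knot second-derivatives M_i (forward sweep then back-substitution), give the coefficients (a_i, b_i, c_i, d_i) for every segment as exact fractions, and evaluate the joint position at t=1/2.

  seg 0: a=-1 b=-4 c=0 d=1/2
  seg 1: a=-5 b=2 c=3 d=-1
S(1/2) = -47/16

Δ: Δ0=-2, Δ1=4
row 1: diag=6, rhs=36; c'=1/6, d'=6
back: M1=6
M: M0=0, M1=6, M2=0
seg 0: a=-1, c=M0/2=0, d=(M1−M0)/(6·2)=1/2, b=Δ0−h0·(2M0+M1)/6=-4
seg 1: a=-5, c=M1/2=3, d=(M2−M1)/(6·1)=-1, b=Δ1−h1·(2M1+M2)/6=2
t_q=1/2 → seg 0, τ=1/2; S=-1+-4·τ+0·τ²+1/2·τ³=-47/16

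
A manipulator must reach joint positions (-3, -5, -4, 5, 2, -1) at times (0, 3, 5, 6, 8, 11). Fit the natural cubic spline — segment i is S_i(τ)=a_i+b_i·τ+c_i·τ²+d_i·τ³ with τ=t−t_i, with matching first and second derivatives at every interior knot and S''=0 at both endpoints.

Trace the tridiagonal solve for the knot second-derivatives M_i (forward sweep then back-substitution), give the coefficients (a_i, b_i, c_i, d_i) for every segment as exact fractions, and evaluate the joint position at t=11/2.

Δ: Δ0=-2/3, Δ1=1/2, Δ2=9, Δ3=-3/2, Δ4=-1
row 1: diag=10, rhs=7; c'=1/5, d'=7/10
row 2: denom=6−2·1/5=28/5; d'=(51−2·7/10)/(28/5)=62/7
row 3: denom=6−1·5/28=163/28; d'=(-63−1·62/7)/(163/28)=-2012/163
row 4: denom=10−2·56/163=1518/163; d'=(3−2·-2012/163)/(1518/163)=4513/1518
back: M4=4513/1518
back: M3=-2012/163−56/163·4513/1518=-10144/759
back: M2=62/7−5/28·-10144/759=8534/759
back: M1=7/10−1/5·8534/759=-2351/1518
M: M0=0, M1=-2351/1518, M2=8534/759, M3=-10144/759, M4=4513/1518, M5=0
seg 0: a=-3, c=M0/2=0, d=(M1−M0)/(6·3)=-2351/27324, b=Δ0−h0·(2M0+M1)/6=109/1012
seg 1: a=-5, c=M1/2=-2351/3036, d=(M2−M1)/(6·2)=6473/6072, b=Δ1−h1·(2M1+M2)/6=-1121/506
seg 2: a=-4, c=M2/2=4267/759, d=(M3−M2)/(6·1)=-283/69, b=Δ2−h2·(2M2+M3)/6=5677/759
seg 3: a=5, c=M3/2=-5072/759, d=(M4−M3)/(6·2)=8267/6072, b=Δ3−h3·(2M3+M4)/6=1624/253
seg 4: a=2, c=M4/2=4513/3036, d=(M5−M4)/(6·3)=-4513/27324, b=Δ4−h4·(2M4+M5)/6=-6031/1518
t_q=11/2 → seg 2, τ=1/2; S=-4+5677/759·τ+4267/759·τ²+-283/69·τ³=167/264

  seg 0: a=-3 b=109/1012 c=0 d=-2351/27324
  seg 1: a=-5 b=-1121/506 c=-2351/3036 d=6473/6072
  seg 2: a=-4 b=5677/759 c=4267/759 d=-283/69
  seg 3: a=5 b=1624/253 c=-5072/759 d=8267/6072
  seg 4: a=2 b=-6031/1518 c=4513/3036 d=-4513/27324
S(11/2) = 167/264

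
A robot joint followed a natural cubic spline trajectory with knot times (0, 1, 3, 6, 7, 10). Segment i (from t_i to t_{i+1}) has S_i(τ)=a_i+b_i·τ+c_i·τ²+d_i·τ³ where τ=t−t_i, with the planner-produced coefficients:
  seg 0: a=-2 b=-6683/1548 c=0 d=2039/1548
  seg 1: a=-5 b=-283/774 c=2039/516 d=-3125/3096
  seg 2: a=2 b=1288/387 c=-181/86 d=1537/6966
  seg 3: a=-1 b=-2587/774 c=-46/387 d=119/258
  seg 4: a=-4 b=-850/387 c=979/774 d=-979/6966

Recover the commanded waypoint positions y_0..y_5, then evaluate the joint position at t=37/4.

y_0=-2 y_1=-5 y_2=2 y_3=-1 y_4=-4 y_5=-3
S(37/4) = -22783/5504

y_0 = S_0(0) = a_0 = -2
y_1 = S_1(0) = a_1 = -5
y_2 = S_2(0) = a_2 = 2
y_3 = S_3(0) = a_3 = -1
y_4 = S_4(0) = a_4 = -4
y_5 = S_4(3) = -3
t_q=37/4 is in segment 4 (τ=9/4); S_4(τ)=-22783/5504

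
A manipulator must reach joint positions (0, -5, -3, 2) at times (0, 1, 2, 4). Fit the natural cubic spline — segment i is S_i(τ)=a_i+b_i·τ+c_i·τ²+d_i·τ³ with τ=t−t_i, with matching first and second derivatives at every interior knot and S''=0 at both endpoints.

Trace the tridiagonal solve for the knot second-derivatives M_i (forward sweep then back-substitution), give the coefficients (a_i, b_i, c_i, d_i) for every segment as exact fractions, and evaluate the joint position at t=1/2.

  seg 0: a=0 b=-313/46 c=0 d=83/46
  seg 1: a=-5 b=-32/23 c=249/46 d=-93/46
  seg 2: a=-3 b=155/46 c=-15/23 d=5/46
S(1/2) = -1169/368

Δ: Δ0=-5, Δ1=2, Δ2=5/2
row 1: diag=4, rhs=42; c'=1/4, d'=21/2
row 2: denom=6−1·1/4=23/4; d'=(3−1·21/2)/(23/4)=-30/23
back: M2=-30/23
back: M1=21/2−1/4·-30/23=249/23
M: M0=0, M1=249/23, M2=-30/23, M3=0
seg 0: a=0, c=M0/2=0, d=(M1−M0)/(6·1)=83/46, b=Δ0−h0·(2M0+M1)/6=-313/46
seg 1: a=-5, c=M1/2=249/46, d=(M2−M1)/(6·1)=-93/46, b=Δ1−h1·(2M1+M2)/6=-32/23
seg 2: a=-3, c=M2/2=-15/23, d=(M3−M2)/(6·2)=5/46, b=Δ2−h2·(2M2+M3)/6=155/46
t_q=1/2 → seg 0, τ=1/2; S=0+-313/46·τ+0·τ²+83/46·τ³=-1169/368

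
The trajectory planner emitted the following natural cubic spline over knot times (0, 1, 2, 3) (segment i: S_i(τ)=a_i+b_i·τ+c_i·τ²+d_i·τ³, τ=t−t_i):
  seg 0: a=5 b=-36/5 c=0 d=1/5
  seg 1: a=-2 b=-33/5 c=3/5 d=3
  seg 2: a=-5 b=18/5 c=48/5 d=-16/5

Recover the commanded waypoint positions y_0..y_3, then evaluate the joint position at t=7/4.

y_0=5 y_1=-2 y_2=-5 y_3=5
S(7/4) = -1711/320

y_0 = S_0(0) = a_0 = 5
y_1 = S_1(0) = a_1 = -2
y_2 = S_2(0) = a_2 = -5
y_3 = S_2(1) = 5
t_q=7/4 is in segment 1 (τ=3/4); S_1(τ)=-1711/320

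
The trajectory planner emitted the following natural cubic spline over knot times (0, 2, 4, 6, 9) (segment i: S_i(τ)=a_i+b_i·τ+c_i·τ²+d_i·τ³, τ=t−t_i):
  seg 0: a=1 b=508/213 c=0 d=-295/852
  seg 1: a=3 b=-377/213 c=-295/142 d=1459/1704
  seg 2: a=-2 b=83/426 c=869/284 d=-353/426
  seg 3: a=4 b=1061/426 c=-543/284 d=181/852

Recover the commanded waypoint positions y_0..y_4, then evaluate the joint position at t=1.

y_0 = S_0(0) = a_0 = 1
y_1 = S_1(0) = a_1 = 3
y_2 = S_2(0) = a_2 = -2
y_3 = S_3(0) = a_3 = 4
y_4 = S_3(3) = 0
t_q=1 is in segment 0 (τ=1); S_0(τ)=863/284

y_0=1 y_1=3 y_2=-2 y_3=4 y_4=0
S(1) = 863/284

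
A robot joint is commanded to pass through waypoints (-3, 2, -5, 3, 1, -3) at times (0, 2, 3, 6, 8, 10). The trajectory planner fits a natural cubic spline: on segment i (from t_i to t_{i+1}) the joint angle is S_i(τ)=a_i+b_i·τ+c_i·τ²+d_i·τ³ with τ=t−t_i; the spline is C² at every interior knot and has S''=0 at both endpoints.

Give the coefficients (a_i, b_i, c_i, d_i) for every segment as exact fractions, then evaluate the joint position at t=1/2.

Δ: Δ0=5/2, Δ1=-7, Δ2=8/3, Δ3=-1, Δ4=-2
row 1: diag=6, rhs=-57; c'=1/6, d'=-19/2
row 2: denom=8−1·1/6=47/6; d'=(58−1·-19/2)/(47/6)=405/47
row 3: denom=10−3·18/47=416/47; d'=(-22−3·405/47)/(416/47)=-173/32
row 4: denom=8−2·47/208=785/104; d'=(-6−2·-173/32)/(785/104)=1001/1570
back: M4=1001/1570
back: M3=-173/32−47/208·1001/1570=-4357/785
back: M2=405/47−18/47·-4357/785=8433/785
back: M1=-19/2−1/6·8433/785=-8863/785
M: M0=0, M1=-8863/785, M2=8433/785, M3=-4357/785, M4=1001/1570, M5=0
seg 0: a=-3, c=M0/2=0, d=(M1−M0)/(6·2)=-8863/9420, b=Δ0−h0·(2M0+M1)/6=29501/4710
seg 1: a=2, c=M1/2=-8863/1570, d=(M2−M1)/(6·1)=8648/2355, b=Δ1−h1·(2M1+M2)/6=-23677/4710
seg 2: a=-5, c=M2/2=8433/1570, d=(M3−M2)/(6·3)=-1279/1413, b=Δ2−h2·(2M2+M3)/6=-24967/4710
seg 3: a=3, c=M3/2=-4357/1570, d=(M4−M3)/(6·2)=1943/3768, b=Δ3−h3·(2M3+M4)/6=11717/4710
seg 4: a=1, c=M4/2=1001/3140, d=(M5−M4)/(6·2)=-1001/18840, b=Δ4−h4·(2M4+M5)/6=-5711/2355
t_q=1/2 → seg 0, τ=1/2; S=-3+29501/4710·τ+0·τ²+-8863/9420·τ³=71/5024

  seg 0: a=-3 b=29501/4710 c=0 d=-8863/9420
  seg 1: a=2 b=-23677/4710 c=-8863/1570 d=8648/2355
  seg 2: a=-5 b=-24967/4710 c=8433/1570 d=-1279/1413
  seg 3: a=3 b=11717/4710 c=-4357/1570 d=1943/3768
  seg 4: a=1 b=-5711/2355 c=1001/3140 d=-1001/18840
S(1/2) = 71/5024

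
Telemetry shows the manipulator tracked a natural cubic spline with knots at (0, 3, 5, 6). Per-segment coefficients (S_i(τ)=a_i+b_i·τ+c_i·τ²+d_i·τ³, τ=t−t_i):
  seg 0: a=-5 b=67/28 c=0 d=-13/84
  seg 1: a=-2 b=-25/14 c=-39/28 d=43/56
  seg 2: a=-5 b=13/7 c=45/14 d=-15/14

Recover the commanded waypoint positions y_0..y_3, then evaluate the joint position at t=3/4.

y_0=-5 y_1=-2 y_2=-5 y_3=-1
S(3/4) = -5861/1792

y_0 = S_0(0) = a_0 = -5
y_1 = S_1(0) = a_1 = -2
y_2 = S_2(0) = a_2 = -5
y_3 = S_2(1) = -1
t_q=3/4 is in segment 0 (τ=3/4); S_0(τ)=-5861/1792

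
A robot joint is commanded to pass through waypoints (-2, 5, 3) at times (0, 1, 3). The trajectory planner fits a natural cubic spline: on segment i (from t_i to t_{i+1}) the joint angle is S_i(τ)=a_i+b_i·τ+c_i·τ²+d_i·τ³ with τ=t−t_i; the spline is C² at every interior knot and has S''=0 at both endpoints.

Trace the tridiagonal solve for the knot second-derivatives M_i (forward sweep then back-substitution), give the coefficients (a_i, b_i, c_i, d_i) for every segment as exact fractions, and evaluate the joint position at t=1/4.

Δ: Δ0=7, Δ1=-1
row 1: diag=6, rhs=-48; c'=1/3, d'=-8
back: M1=-8
M: M0=0, M1=-8, M2=0
seg 0: a=-2, c=M0/2=0, d=(M1−M0)/(6·1)=-4/3, b=Δ0−h0·(2M0+M1)/6=25/3
seg 1: a=5, c=M1/2=-4, d=(M2−M1)/(6·2)=2/3, b=Δ1−h1·(2M1+M2)/6=13/3
t_q=1/4 → seg 0, τ=1/4; S=-2+25/3·τ+0·τ²+-4/3·τ³=1/16

  seg 0: a=-2 b=25/3 c=0 d=-4/3
  seg 1: a=5 b=13/3 c=-4 d=2/3
S(1/4) = 1/16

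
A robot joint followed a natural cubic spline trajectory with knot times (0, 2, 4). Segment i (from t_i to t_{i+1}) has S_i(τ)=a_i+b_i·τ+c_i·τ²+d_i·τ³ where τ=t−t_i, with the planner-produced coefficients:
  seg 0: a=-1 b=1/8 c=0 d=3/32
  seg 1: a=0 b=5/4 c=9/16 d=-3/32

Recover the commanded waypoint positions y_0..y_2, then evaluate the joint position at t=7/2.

y_0 = S_0(0) = a_0 = -1
y_1 = S_1(0) = a_1 = 0
y_2 = S_1(2) = 4
t_q=7/2 is in segment 1 (τ=3/2); S_1(τ)=723/256

y_0=-1 y_1=0 y_2=4
S(7/2) = 723/256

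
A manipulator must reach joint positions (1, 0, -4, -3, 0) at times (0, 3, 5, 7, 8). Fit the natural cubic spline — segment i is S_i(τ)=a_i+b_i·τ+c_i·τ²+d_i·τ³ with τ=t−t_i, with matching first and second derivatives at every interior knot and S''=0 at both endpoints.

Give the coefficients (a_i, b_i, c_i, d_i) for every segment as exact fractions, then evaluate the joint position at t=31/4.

Δ: Δ0=-1/3, Δ1=-2, Δ2=1/2, Δ3=3
row 1: diag=10, rhs=-10; c'=1/5, d'=-1
row 2: denom=8−2·1/5=38/5; d'=(15−2·-1)/(38/5)=85/38
row 3: denom=6−2·5/19=104/19; d'=(15−2·85/38)/(104/19)=25/13
back: M3=25/13
back: M2=85/38−5/19·25/13=45/26
back: M1=-1−1/5·45/26=-35/26
M: M0=0, M1=-35/26, M2=45/26, M3=25/13, M4=0
seg 0: a=1, c=M0/2=0, d=(M1−M0)/(6·3)=-35/468, b=Δ0−h0·(2M0+M1)/6=53/156
seg 1: a=0, c=M1/2=-35/52, d=(M2−M1)/(6·2)=10/39, b=Δ1−h1·(2M1+M2)/6=-131/78
seg 2: a=-4, c=M2/2=45/52, d=(M3−M2)/(6·2)=5/312, b=Δ2−h2·(2M2+M3)/6=-101/78
seg 3: a=-3, c=M3/2=25/26, d=(M4−M3)/(6·1)=-25/78, b=Δ3−h3·(2M3+M4)/6=92/39
t_q=31/4 → seg 3, τ=3/4; S=-3+92/39·τ+25/26·τ²+-25/78·τ³=-1373/1664

  seg 0: a=1 b=53/156 c=0 d=-35/468
  seg 1: a=0 b=-131/78 c=-35/52 d=10/39
  seg 2: a=-4 b=-101/78 c=45/52 d=5/312
  seg 3: a=-3 b=92/39 c=25/26 d=-25/78
S(31/4) = -1373/1664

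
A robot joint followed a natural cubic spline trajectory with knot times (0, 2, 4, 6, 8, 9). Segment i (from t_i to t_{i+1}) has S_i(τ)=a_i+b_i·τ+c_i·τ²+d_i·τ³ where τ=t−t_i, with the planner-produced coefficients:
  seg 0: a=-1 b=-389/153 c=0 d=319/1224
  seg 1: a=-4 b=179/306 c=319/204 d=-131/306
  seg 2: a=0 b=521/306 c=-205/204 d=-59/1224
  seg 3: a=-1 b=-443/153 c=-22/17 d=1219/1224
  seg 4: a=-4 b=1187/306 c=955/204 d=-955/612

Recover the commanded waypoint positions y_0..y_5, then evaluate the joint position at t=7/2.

y_0=-1 y_1=-4 y_2=0 y_3=-1 y_4=-4 y_5=3
S(7/2) = -107/102

y_0 = S_0(0) = a_0 = -1
y_1 = S_1(0) = a_1 = -4
y_2 = S_2(0) = a_2 = 0
y_3 = S_3(0) = a_3 = -1
y_4 = S_4(0) = a_4 = -4
y_5 = S_4(1) = 3
t_q=7/2 is in segment 1 (τ=3/2); S_1(τ)=-107/102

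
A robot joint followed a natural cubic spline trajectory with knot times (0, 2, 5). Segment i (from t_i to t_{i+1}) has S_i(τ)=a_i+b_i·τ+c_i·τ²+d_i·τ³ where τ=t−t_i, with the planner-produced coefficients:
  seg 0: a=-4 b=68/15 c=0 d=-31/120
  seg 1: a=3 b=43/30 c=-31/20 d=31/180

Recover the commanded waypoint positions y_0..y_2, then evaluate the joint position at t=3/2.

y_0 = S_0(0) = a_0 = -4
y_1 = S_1(0) = a_1 = 3
y_2 = S_1(3) = -2
t_q=3/2 is in segment 0 (τ=3/2); S_0(τ)=617/320

y_0=-4 y_1=3 y_2=-2
S(3/2) = 617/320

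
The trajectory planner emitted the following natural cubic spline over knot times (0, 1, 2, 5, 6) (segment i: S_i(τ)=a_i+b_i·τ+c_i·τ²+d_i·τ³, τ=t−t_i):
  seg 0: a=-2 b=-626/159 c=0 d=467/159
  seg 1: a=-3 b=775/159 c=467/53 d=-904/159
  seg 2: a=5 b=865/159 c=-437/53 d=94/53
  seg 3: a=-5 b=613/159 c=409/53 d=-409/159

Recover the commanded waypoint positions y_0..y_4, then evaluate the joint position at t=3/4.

y_0=-2 y_1=-3 y_2=5 y_3=-5 y_4=4
S(3/4) = -12597/3392

y_0 = S_0(0) = a_0 = -2
y_1 = S_1(0) = a_1 = -3
y_2 = S_2(0) = a_2 = 5
y_3 = S_3(0) = a_3 = -5
y_4 = S_3(1) = 4
t_q=3/4 is in segment 0 (τ=3/4); S_0(τ)=-12597/3392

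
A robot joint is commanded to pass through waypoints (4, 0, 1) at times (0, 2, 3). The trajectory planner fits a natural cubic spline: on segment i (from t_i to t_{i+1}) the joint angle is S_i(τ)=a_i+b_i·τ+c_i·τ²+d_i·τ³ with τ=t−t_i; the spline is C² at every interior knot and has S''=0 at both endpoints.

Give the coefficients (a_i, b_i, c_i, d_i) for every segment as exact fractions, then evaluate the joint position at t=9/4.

  seg 0: a=4 b=-3 c=0 d=1/4
  seg 1: a=0 b=0 c=3/2 d=-1/2
S(9/4) = 11/128

Δ: Δ0=-2, Δ1=1
row 1: diag=6, rhs=18; c'=1/6, d'=3
back: M1=3
M: M0=0, M1=3, M2=0
seg 0: a=4, c=M0/2=0, d=(M1−M0)/(6·2)=1/4, b=Δ0−h0·(2M0+M1)/6=-3
seg 1: a=0, c=M1/2=3/2, d=(M2−M1)/(6·1)=-1/2, b=Δ1−h1·(2M1+M2)/6=0
t_q=9/4 → seg 1, τ=1/4; S=0+0·τ+3/2·τ²+-1/2·τ³=11/128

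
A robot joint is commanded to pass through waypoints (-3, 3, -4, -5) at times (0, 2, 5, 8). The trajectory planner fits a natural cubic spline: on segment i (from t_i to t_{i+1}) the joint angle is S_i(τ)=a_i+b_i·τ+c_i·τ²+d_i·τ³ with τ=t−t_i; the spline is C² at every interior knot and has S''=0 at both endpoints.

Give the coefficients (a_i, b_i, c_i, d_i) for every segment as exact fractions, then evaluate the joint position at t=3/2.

  seg 0: a=-3 b=473/111 c=0 d=-35/111
  seg 1: a=3 b=53/111 c=-70/37 d=106/333
  seg 2: a=-4 b=-253/111 c=36/37 d=-4/37
S(3/2) = 689/296

Δ: Δ0=3, Δ1=-7/3, Δ2=-1/3
row 1: diag=10, rhs=-32; c'=3/10, d'=-16/5
row 2: denom=12−3·3/10=111/10; d'=(12−3·-16/5)/(111/10)=72/37
back: M2=72/37
back: M1=-16/5−3/10·72/37=-140/37
M: M0=0, M1=-140/37, M2=72/37, M3=0
seg 0: a=-3, c=M0/2=0, d=(M1−M0)/(6·2)=-35/111, b=Δ0−h0·(2M0+M1)/6=473/111
seg 1: a=3, c=M1/2=-70/37, d=(M2−M1)/(6·3)=106/333, b=Δ1−h1·(2M1+M2)/6=53/111
seg 2: a=-4, c=M2/2=36/37, d=(M3−M2)/(6·3)=-4/37, b=Δ2−h2·(2M2+M3)/6=-253/111
t_q=3/2 → seg 0, τ=3/2; S=-3+473/111·τ+0·τ²+-35/111·τ³=689/296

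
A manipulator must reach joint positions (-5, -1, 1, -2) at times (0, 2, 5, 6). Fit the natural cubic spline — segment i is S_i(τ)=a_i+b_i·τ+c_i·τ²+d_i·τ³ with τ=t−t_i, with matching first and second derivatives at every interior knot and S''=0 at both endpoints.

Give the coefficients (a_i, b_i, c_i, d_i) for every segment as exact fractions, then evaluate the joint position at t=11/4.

Δ: Δ0=2, Δ1=2/3, Δ2=-3
row 1: diag=10, rhs=-8; c'=3/10, d'=-4/5
row 2: denom=8−3·3/10=71/10; d'=(-22−3·-4/5)/(71/10)=-196/71
back: M2=-196/71
back: M1=-4/5−3/10·-196/71=2/71
M: M0=0, M1=2/71, M2=-196/71, M3=0
seg 0: a=-5, c=M0/2=0, d=(M1−M0)/(6·2)=1/426, b=Δ0−h0·(2M0+M1)/6=424/213
seg 1: a=-1, c=M1/2=1/71, d=(M2−M1)/(6·3)=-11/71, b=Δ1−h1·(2M1+M2)/6=430/213
seg 2: a=1, c=M2/2=-98/71, d=(M3−M2)/(6·1)=98/213, b=Δ2−h2·(2M2+M3)/6=-443/213
t_q=11/4 → seg 1, τ=3/4; S=-1+430/213·τ+1/71·τ²+-11/71·τ³=2075/4544

  seg 0: a=-5 b=424/213 c=0 d=1/426
  seg 1: a=-1 b=430/213 c=1/71 d=-11/71
  seg 2: a=1 b=-443/213 c=-98/71 d=98/213
S(11/4) = 2075/4544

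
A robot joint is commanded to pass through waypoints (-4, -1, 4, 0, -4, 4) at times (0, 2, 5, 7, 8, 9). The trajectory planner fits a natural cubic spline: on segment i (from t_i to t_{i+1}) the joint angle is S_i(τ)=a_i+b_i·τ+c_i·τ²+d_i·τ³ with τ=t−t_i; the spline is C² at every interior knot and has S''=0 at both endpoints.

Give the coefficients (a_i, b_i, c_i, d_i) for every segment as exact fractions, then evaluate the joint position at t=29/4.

  seg 0: a=-4 b=15373/11598 c=0 d=253/5799
  seg 1: a=-1 b=21445/11598 c=506/1933 d=-1247/11598
  seg 2: a=4 b=2996/5799 c=-2729/3866 d=-6407/23196
  seg 3: a=0 b=-32599/5799 c=-4568/1933 d=23107/5799
  seg 4: a=-4 b=9314/5799 c=18539/1933 d=-18539/5799
S(29/4) = -184431/123712

Δ: Δ0=3/2, Δ1=5/3, Δ2=-2, Δ3=-4, Δ4=8
row 1: diag=10, rhs=1; c'=3/10, d'=1/10
row 2: denom=10−3·3/10=91/10; d'=(-22−3·1/10)/(91/10)=-223/91
row 3: denom=6−2·20/91=506/91; d'=(-12−2·-223/91)/(506/91)=-323/253
row 4: denom=4−1·91/506=1933/506; d'=(72−1·-323/253)/(1933/506)=37078/1933
back: M4=37078/1933
back: M3=-323/253−91/506·37078/1933=-9136/1933
back: M2=-223/91−20/91·-9136/1933=-2729/1933
back: M1=1/10−3/10·-2729/1933=1012/1933
M: M0=0, M1=1012/1933, M2=-2729/1933, M3=-9136/1933, M4=37078/1933, M5=0
seg 0: a=-4, c=M0/2=0, d=(M1−M0)/(6·2)=253/5799, b=Δ0−h0·(2M0+M1)/6=15373/11598
seg 1: a=-1, c=M1/2=506/1933, d=(M2−M1)/(6·3)=-1247/11598, b=Δ1−h1·(2M1+M2)/6=21445/11598
seg 2: a=4, c=M2/2=-2729/3866, d=(M3−M2)/(6·2)=-6407/23196, b=Δ2−h2·(2M2+M3)/6=2996/5799
seg 3: a=0, c=M3/2=-4568/1933, d=(M4−M3)/(6·1)=23107/5799, b=Δ3−h3·(2M3+M4)/6=-32599/5799
seg 4: a=-4, c=M4/2=18539/1933, d=(M5−M4)/(6·1)=-18539/5799, b=Δ4−h4·(2M4+M5)/6=9314/5799
t_q=29/4 → seg 3, τ=1/4; S=0+-32599/5799·τ+-4568/1933·τ²+23107/5799·τ³=-184431/123712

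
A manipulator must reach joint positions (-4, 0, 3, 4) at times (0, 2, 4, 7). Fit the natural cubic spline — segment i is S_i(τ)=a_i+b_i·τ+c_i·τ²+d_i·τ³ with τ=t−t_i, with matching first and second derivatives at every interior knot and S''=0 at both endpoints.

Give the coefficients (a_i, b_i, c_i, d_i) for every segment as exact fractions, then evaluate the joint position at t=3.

  seg 0: a=-4 b=118/57 c=0 d=-1/57
  seg 1: a=0 b=106/57 c=-2/19 d=-17/456
  seg 2: a=3 b=113/114 c=-25/76 d=25/684
S(3) = 261/152

Δ: Δ0=2, Δ1=3/2, Δ2=1/3
row 1: diag=8, rhs=-3; c'=1/4, d'=-3/8
row 2: denom=10−2·1/4=19/2; d'=(-7−2·-3/8)/(19/2)=-25/38
back: M2=-25/38
back: M1=-3/8−1/4·-25/38=-4/19
M: M0=0, M1=-4/19, M2=-25/38, M3=0
seg 0: a=-4, c=M0/2=0, d=(M1−M0)/(6·2)=-1/57, b=Δ0−h0·(2M0+M1)/6=118/57
seg 1: a=0, c=M1/2=-2/19, d=(M2−M1)/(6·2)=-17/456, b=Δ1−h1·(2M1+M2)/6=106/57
seg 2: a=3, c=M2/2=-25/76, d=(M3−M2)/(6·3)=25/684, b=Δ2−h2·(2M2+M3)/6=113/114
t_q=3 → seg 1, τ=1; S=0+106/57·τ+-2/19·τ²+-17/456·τ³=261/152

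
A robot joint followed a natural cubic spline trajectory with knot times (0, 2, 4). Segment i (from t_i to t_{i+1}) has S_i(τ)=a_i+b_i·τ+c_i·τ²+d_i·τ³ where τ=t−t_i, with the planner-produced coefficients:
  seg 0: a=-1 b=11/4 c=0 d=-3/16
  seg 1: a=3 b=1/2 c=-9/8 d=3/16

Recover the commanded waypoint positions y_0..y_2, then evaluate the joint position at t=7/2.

y_0=-1 y_1=3 y_2=1
S(7/2) = 237/128

y_0 = S_0(0) = a_0 = -1
y_1 = S_1(0) = a_1 = 3
y_2 = S_1(2) = 1
t_q=7/2 is in segment 1 (τ=3/2); S_1(τ)=237/128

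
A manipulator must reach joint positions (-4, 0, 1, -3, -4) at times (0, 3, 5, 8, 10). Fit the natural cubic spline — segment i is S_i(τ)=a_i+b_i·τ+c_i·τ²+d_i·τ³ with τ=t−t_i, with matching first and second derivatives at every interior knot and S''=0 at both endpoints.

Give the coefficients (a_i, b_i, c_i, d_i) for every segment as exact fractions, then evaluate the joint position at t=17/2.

  seg 0: a=-4 b=505/348 c=0 d=-41/3132
  seg 1: a=0 b=191/174 c=-41/348 d=-21/232
  seg 2: a=1 b=-40/87 c=-115/174 d=193/1566
  seg 3: a=-3 b=-191/174 c=13/29 d=-13/174
S(17/2) = -1599/464

Δ: Δ0=4/3, Δ1=1/2, Δ2=-4/3, Δ3=-1/2
row 1: diag=10, rhs=-5; c'=1/5, d'=-1/2
row 2: denom=10−2·1/5=48/5; d'=(-11−2·-1/2)/(48/5)=-25/24
row 3: denom=10−3·5/16=145/16; d'=(5−3·-25/24)/(145/16)=26/29
back: M3=26/29
back: M2=-25/24−5/16·26/29=-115/87
back: M1=-1/2−1/5·-115/87=-41/174
M: M0=0, M1=-41/174, M2=-115/87, M3=26/29, M4=0
seg 0: a=-4, c=M0/2=0, d=(M1−M0)/(6·3)=-41/3132, b=Δ0−h0·(2M0+M1)/6=505/348
seg 1: a=0, c=M1/2=-41/348, d=(M2−M1)/(6·2)=-21/232, b=Δ1−h1·(2M1+M2)/6=191/174
seg 2: a=1, c=M2/2=-115/174, d=(M3−M2)/(6·3)=193/1566, b=Δ2−h2·(2M2+M3)/6=-40/87
seg 3: a=-3, c=M3/2=13/29, d=(M4−M3)/(6·2)=-13/174, b=Δ3−h3·(2M3+M4)/6=-191/174
t_q=17/2 → seg 3, τ=1/2; S=-3+-191/174·τ+13/29·τ²+-13/174·τ³=-1599/464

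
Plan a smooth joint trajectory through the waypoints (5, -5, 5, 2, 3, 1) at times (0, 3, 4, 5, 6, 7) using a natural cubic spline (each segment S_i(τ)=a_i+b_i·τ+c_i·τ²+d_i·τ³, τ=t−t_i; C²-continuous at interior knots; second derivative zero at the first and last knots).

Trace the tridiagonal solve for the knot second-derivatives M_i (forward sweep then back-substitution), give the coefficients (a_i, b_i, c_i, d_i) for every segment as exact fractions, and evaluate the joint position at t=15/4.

  seg 0: a=5 b=-12976/1299 c=0 d=2882/3897
  seg 1: a=-5 b=12962/1299 c=2882/433 d=-8618/1299
  seg 2: a=5 b=4400/1299 c=-5736/433 d=8911/1299
  seg 3: a=2 b=-3283/1299 c=3175/433 d=-4943/1299
  seg 4: a=3 b=938/1299 c=-1768/433 d=1768/1299
S(15/4) = 47511/13856

Δ: Δ0=-10/3, Δ1=10, Δ2=-3, Δ3=1, Δ4=-2
row 1: diag=8, rhs=80; c'=1/8, d'=10
row 2: denom=4−1·1/8=31/8; d'=(-78−1·10)/(31/8)=-704/31
row 3: denom=4−1·8/31=116/31; d'=(24−1·-704/31)/(116/31)=362/29
row 4: denom=4−1·31/116=433/116; d'=(-18−1·362/29)/(433/116)=-3536/433
back: M4=-3536/433
back: M3=362/29−31/116·-3536/433=6350/433
back: M2=-704/31−8/31·6350/433=-11472/433
back: M1=10−1/8·-11472/433=5764/433
M: M0=0, M1=5764/433, M2=-11472/433, M3=6350/433, M4=-3536/433, M5=0
seg 0: a=5, c=M0/2=0, d=(M1−M0)/(6·3)=2882/3897, b=Δ0−h0·(2M0+M1)/6=-12976/1299
seg 1: a=-5, c=M1/2=2882/433, d=(M2−M1)/(6·1)=-8618/1299, b=Δ1−h1·(2M1+M2)/6=12962/1299
seg 2: a=5, c=M2/2=-5736/433, d=(M3−M2)/(6·1)=8911/1299, b=Δ2−h2·(2M2+M3)/6=4400/1299
seg 3: a=2, c=M3/2=3175/433, d=(M4−M3)/(6·1)=-4943/1299, b=Δ3−h3·(2M3+M4)/6=-3283/1299
seg 4: a=3, c=M4/2=-1768/433, d=(M5−M4)/(6·1)=1768/1299, b=Δ4−h4·(2M4+M5)/6=938/1299
t_q=15/4 → seg 1, τ=3/4; S=-5+12962/1299·τ+2882/433·τ²+-8618/1299·τ³=47511/13856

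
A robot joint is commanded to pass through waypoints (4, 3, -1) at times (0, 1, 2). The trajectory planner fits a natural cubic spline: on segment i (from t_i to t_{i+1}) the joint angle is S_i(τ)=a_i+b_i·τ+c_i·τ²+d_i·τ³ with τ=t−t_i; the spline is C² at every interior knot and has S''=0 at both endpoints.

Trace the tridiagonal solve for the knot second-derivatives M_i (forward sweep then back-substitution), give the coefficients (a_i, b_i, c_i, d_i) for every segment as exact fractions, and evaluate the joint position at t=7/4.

Δ: Δ0=-1, Δ1=-4
row 1: diag=4, rhs=-18; c'=1/4, d'=-9/2
back: M1=-9/2
M: M0=0, M1=-9/2, M2=0
seg 0: a=4, c=M0/2=0, d=(M1−M0)/(6·1)=-3/4, b=Δ0−h0·(2M0+M1)/6=-1/4
seg 1: a=3, c=M1/2=-9/4, d=(M2−M1)/(6·1)=3/4, b=Δ1−h1·(2M1+M2)/6=-5/2
t_q=7/4 → seg 1, τ=3/4; S=3+-5/2·τ+-9/4·τ²+3/4·τ³=45/256

  seg 0: a=4 b=-1/4 c=0 d=-3/4
  seg 1: a=3 b=-5/2 c=-9/4 d=3/4
S(7/4) = 45/256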